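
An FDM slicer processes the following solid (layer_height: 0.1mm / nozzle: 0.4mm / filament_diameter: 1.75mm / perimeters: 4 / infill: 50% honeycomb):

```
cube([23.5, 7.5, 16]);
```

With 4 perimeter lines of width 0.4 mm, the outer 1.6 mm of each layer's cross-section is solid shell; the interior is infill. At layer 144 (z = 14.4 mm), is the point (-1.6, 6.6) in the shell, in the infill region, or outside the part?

outside

At z = 14.4 mm: the 23.5×7.5 cube contributes its full rectangle. Overall, the cross-section is a single solid region. The nearest boundary edge runs (0.00, 7.50)→(0.00, 0.00); distance from the point to it = 1.60 mm. The point is not inside any of the regions above, so it lies outside the cross-section (1.60 mm from the nearest boundary).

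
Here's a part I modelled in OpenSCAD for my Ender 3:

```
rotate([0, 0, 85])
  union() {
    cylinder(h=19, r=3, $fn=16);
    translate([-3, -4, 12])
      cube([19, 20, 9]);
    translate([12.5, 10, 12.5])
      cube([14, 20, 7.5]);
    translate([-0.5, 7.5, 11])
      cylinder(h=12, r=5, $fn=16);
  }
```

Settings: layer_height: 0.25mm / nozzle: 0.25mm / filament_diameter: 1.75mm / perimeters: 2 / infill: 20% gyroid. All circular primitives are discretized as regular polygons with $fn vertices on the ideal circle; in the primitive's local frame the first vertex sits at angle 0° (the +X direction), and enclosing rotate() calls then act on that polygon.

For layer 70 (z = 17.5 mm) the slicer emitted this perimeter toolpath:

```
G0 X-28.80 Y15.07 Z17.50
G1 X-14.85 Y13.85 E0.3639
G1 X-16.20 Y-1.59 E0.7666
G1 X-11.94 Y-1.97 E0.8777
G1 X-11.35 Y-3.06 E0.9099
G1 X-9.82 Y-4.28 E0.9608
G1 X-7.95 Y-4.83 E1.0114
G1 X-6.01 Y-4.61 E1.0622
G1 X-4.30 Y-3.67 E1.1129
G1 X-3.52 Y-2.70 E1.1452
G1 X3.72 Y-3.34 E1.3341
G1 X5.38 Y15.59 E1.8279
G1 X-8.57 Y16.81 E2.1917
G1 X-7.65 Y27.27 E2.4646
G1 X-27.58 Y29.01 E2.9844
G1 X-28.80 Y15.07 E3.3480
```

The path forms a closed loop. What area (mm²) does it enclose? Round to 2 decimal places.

653.61 mm²

Apply the shoelace formula to the sequence of (X, Y) vertices; enclosed area = 653.61 mm².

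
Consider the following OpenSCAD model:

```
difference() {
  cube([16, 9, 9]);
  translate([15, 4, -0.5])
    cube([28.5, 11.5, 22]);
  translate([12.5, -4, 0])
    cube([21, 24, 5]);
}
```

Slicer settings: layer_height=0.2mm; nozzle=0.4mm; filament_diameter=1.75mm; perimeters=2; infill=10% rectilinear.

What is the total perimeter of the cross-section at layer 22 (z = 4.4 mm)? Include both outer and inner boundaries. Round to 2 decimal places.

43.00 mm

At z = 4.4 mm: the cube is present — its section is the full 16×9 rectangle (perimeter 50.00 mm); the 28.5×11.5 cube at (15, 4) contributes its full rectangle (perimeter 80.00 mm); the 21×24 cube at (12.5, -4) contributes its full rectangle (perimeter 90.00 mm); Subtracting the remaining from the first: starting from the 16×9 cube, the 28.5×11.5 cube at (15, 4) partially overlaps it — only the 5.00 mm² overlap (of its 327.75 mm²) is removed, clipping the outline; the 21×24 cube at (12.5, -4) partially overlaps it — only the 26.50 mm² overlap (of its 504.00 mm²) is removed, clipping the outline — boundary = 43.00 mm. Overall, the cross-section is a single solid region. Total boundary length (outer) = 43.00 mm.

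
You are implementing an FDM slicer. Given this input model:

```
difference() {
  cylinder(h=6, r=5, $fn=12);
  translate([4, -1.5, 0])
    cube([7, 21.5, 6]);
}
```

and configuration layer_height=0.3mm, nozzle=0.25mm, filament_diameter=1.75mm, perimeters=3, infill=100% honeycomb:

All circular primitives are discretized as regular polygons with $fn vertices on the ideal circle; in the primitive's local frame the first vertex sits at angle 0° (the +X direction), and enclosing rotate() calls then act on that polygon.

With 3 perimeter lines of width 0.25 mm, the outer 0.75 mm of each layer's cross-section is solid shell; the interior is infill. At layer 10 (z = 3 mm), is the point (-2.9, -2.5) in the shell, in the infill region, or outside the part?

At z = 3 mm: the cylinder: section is a regular 12-gon, circumradius r=5; the cube at (4, -1.5) (footprint 7×21.5) is included at this height; After the difference (first − rest): starting from the r=5 cylinder, the 7×21.5 cube at (4, -1.5) partially overlaps it — only the 2.92 mm² overlap (of its 150.50 mm²) is removed, clipping the outline — 1 connected region. Overall, the cross-section is a single solid region. The nearest boundary edge runs (-2.50, -4.33)→(-4.33, -2.50); distance from the point to it = 1.01 mm. The point is inside the cross-section and 1.01 mm from the nearest boundary — more than the 0.75 mm shell width (3 × 0.25), so it's in the infill interior.

infill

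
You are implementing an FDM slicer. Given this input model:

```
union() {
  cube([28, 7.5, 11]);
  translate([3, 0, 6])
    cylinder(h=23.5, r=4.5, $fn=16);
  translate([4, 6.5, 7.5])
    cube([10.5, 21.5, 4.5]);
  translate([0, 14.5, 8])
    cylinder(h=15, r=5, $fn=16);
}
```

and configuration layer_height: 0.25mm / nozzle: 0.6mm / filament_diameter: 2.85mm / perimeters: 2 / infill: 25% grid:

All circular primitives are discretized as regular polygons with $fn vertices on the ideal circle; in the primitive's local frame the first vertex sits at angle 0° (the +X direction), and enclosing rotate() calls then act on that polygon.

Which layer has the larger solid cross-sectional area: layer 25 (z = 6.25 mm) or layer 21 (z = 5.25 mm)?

Layer 25 (z = 6.25): the cube is present — its section is the full 28×7.5 rectangle (area 210.00 mm²); the r=4.5 cylinder at (3, 0) contributes a regular 16-gon of circumradius 4.5 (area = (16/2)·4.500²·sin(360°/16) = 61.99 mm²); the cube at (4, 6.5) is not intersected at this z (z outside [7.5, 12]); the cylinder at (0, 14.5) does not reach this height (z outside [8, 23]); Merging all regions: the regions partially overlap — summed areas 271.99 mm² minus the doubly-counted overlap 27.72 mm² gives 244.27 mm² — area = 244.27 mm². So its area = 244.27 mm². Layer 21 (z = 5.25): the cube (footprint 28×7.5) is included at this height (area 210.00 mm²); the cylinder at (3, 0) is absent (z outside [6, 29.5]); the cube at (4, 6.5) is absent (z outside [7.5, 12]); the cylinder at (0, 14.5) does not reach this height (z outside [8, 23]); Combining (union): only the 28×7.5 cube is present, so the union is just that shape — area = 210.00 mm². So its area = 210.00 mm². Layer 25 is larger (244.27 vs 210.00 mm²).

layer 25 (z = 6.25 mm)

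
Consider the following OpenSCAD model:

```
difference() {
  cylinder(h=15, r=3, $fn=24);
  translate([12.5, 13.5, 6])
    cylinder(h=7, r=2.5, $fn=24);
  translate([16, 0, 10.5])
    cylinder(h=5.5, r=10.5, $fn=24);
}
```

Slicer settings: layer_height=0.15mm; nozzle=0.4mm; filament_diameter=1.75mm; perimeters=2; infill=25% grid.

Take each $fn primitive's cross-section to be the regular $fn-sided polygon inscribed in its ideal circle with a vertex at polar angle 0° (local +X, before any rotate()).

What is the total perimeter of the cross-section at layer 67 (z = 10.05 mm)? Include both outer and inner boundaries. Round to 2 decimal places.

18.80 mm

At z = 10.05 mm: the r=3 cylinder contributes a regular 24-gon of circumradius 3 (perimeter = 2·24·3.000·sin(180°/24) = 18.80 mm); the r=2.5 cylinder at (12.5, 13.5) contributes a regular 24-gon of circumradius 2.5 (perimeter = 2·24·2.500·sin(180°/24) = 15.66 mm); the cylinder at (16, 0) does not reach this height (z outside [10.5, 16]); After the difference (first − rest): starting from the r=3 cylinder, the r=2.5 cylinder at (12.5, 13.5) misses the remaining region (no effect) — boundary = 18.80 mm. Overall, the cross-section is a single solid region. Total boundary length (outer) = 18.80 mm.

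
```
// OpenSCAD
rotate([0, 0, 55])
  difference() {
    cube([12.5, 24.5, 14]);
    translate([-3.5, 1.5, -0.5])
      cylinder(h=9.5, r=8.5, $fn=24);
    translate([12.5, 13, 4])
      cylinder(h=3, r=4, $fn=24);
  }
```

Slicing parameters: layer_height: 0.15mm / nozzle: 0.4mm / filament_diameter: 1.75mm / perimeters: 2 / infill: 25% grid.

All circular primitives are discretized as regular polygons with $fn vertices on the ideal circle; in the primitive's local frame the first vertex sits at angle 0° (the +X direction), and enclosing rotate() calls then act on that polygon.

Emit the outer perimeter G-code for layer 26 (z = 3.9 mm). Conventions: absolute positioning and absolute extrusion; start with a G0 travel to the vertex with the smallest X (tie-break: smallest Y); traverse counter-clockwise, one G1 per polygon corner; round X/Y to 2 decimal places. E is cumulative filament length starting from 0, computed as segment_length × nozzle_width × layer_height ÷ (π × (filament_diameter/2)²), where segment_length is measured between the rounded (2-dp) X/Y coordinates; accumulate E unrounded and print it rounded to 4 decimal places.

At z = 3.9 mm: the cube is present — its section is the full 12.5×24.5 rectangle; the r=8.5 cylinder at (-3.5, 1.5) gives a regular 24-gon of circumradius 8.5 (constant along its height); the cylinder at (12.5, 13) is not intersected at this z (z outside [4, 7]); Subtracting the remaining from the first: starting from the 12.5×24.5 cube, the r=8.5 cylinder at (-3.5, 1.5) partially overlaps it — only the 34.75 mm² overlap (of its 224.40 mm²) is removed, clipping the outline — 1 connected region; (rotated 55° about Z; rotation is an isometry so areas/perimeters/island counts are preserved). The outline is a single polygon with 10 vertices. Extrusion per mm of travel: 0.4 × 0.15 / (π × 0.875²) = 0.024945. Accumulating E over each segment gives final E = 1.7769.

G0 X-20.07 Y14.05 Z3.90
G1 X-7.51 Y5.26 E0.3824
G1 X-6.83 Y5.70 E0.4026
G1 X-4.71 Y6.36 E0.4580
G1 X-2.50 Y6.46 E0.5132
G1 X-0.33 Y5.98 E0.5686
G1 X1.64 Y4.96 E0.6240
G1 X2.75 Y3.93 E0.6617
G1 X7.17 Y10.24 E0.8539
G1 X-12.90 Y24.29 E1.4651
G1 X-20.07 Y14.05 E1.7769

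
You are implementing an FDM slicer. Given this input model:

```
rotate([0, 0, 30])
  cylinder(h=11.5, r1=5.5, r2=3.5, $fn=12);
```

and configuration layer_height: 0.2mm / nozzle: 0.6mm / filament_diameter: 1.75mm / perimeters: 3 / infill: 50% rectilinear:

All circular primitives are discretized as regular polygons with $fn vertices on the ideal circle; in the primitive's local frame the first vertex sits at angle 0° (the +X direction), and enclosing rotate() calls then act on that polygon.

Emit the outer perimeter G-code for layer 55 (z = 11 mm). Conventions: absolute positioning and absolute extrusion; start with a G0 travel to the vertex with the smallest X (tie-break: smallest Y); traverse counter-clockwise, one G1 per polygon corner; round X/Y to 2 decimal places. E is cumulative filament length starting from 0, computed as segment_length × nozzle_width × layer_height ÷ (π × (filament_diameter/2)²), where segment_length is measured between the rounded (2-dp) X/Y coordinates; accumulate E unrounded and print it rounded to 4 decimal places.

At z = 11 mm: the cone (r1=5.5→r2=3.5) has section circumradius 3.587 here — a regular 12-gon; (whole slice rotated 30° about Z — lengths, areas and connectivity unchanged). The outline is a single polygon with 12 vertices. Extrusion per mm of travel: 0.6 × 0.2 / (π × 0.875²) = 0.049890. Accumulating E over each segment gives final E = 1.1122.

G0 X-3.59 Y0.00 Z11.00
G1 X-3.11 Y-1.79 E0.0925
G1 X-1.79 Y-3.11 E0.1856
G1 X0.00 Y-3.59 E0.2781
G1 X1.79 Y-3.11 E0.3705
G1 X3.11 Y-1.79 E0.4636
G1 X3.59 Y0.00 E0.5561
G1 X3.11 Y1.79 E0.6486
G1 X1.79 Y3.11 E0.7417
G1 X0.00 Y3.59 E0.8342
G1 X-1.79 Y3.11 E0.9266
G1 X-3.11 Y1.79 E1.0197
G1 X-3.59 Y0.00 E1.1122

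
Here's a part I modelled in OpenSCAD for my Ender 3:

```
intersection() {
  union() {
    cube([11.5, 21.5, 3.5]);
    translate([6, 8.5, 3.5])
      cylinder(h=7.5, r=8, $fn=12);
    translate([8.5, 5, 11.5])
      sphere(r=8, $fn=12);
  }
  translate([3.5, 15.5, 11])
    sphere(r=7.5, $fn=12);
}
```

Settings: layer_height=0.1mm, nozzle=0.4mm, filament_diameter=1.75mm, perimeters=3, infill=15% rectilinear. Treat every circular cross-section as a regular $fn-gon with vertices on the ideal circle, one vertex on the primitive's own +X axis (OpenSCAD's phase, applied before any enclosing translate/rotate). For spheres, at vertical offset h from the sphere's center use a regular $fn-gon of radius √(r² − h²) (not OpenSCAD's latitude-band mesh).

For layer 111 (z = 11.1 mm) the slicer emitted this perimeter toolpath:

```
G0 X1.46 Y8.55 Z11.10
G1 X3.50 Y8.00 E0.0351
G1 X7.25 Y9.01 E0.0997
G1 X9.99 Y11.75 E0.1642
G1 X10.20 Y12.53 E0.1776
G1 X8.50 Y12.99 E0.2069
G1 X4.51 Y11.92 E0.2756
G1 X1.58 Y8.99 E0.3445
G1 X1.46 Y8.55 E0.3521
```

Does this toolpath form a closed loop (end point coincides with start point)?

yes

Start point (G0): (1.46, 8.55). End point (last G1): the path returns to the start — closed.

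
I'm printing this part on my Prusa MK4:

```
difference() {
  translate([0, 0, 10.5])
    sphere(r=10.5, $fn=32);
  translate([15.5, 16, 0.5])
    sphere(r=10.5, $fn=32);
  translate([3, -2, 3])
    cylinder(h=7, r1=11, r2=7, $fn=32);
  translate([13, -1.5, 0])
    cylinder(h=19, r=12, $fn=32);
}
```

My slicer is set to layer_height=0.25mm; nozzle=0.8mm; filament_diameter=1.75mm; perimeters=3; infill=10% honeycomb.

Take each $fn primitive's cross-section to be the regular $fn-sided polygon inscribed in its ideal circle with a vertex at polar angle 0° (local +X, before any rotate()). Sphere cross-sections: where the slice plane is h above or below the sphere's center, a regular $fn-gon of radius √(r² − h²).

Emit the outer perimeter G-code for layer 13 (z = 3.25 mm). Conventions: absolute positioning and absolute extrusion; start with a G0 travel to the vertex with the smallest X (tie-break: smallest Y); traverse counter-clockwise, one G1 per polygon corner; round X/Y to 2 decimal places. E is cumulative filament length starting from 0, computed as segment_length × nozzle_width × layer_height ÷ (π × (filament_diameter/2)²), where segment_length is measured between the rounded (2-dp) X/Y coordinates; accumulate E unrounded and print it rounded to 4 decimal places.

At z = 3.25 mm: the sphere: section is a regular 32-gon, circumradius = √(r²−h²) = √(10.5²−7.25²) = 7.595; the r=10.5 sphere at (15.5, 16) slices to a regular 32-gon of circumradius 10.133 (√(r²−h²) with h=2.75 from center); the cone at (3, -2) contributes a regular 32-gon of circumradius 10.857 (interpolated between r1=11 and r2=7 at t=0.036); the r=12 cylinder at (13, -1.5) contributes a regular 32-gon of circumradius 12; Subtracting the remaining from the first: starting from the r=10.5 sphere, the r=10.5 sphere at (15.5, 16) misses the remaining region (no effect); the cone at (3, -2) partially overlaps it — only the 178.16 mm² overlap (of its 367.95 mm²) is removed, clipping the outline; the r=12 cylinder at (13, -1.5) misses the remaining region (no effect) — 1 connected region. The outline is a single polygon with 10 vertices. Extrusion per mm of travel: 0.8 × 0.25 / (π × 0.875²) = 0.083150. Accumulating E over each segment gives final E = 1.3205.

G0 X-7.55 Y0.44 Z3.25
G1 X-7.03 Y2.15 E0.1486
G1 X-6.03 Y4.03 E0.3257
G1 X-4.68 Y5.68 E0.5029
G1 X-3.30 Y6.81 E0.6513
G1 X-4.22 Y6.32 E0.7379
G1 X-5.37 Y5.37 E0.8620
G1 X-6.32 Y4.22 E0.9860
G1 X-7.02 Y2.91 E1.1095
G1 X-7.45 Y1.48 E1.2337
G1 X-7.55 Y0.44 E1.3205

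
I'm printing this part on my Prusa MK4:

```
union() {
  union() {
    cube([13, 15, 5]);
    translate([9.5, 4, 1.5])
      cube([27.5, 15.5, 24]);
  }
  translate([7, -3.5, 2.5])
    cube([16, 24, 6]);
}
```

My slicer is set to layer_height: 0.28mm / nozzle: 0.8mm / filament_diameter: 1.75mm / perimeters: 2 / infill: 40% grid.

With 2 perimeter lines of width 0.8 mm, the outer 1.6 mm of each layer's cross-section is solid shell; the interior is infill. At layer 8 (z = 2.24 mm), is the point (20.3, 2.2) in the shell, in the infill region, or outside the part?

At z = 2.24 mm: the cube (footprint 13×15) is included at this height; the cube at (9.5, 4) (footprint 27.5×15.5) is included at this height; Taking the union: the regions partially overlap (shared area 38.50 mm²), so overlapping operands fuse into one piece — 1 connected region; the cube at (7, -3.5) is absent (z outside [2.5, 8.5]); Taking the union: only that combined region is present, so the union is just that shape — 1 connected region. Overall, the cross-section is a single solid region. The nearest boundary edge runs (37.00, 4.00)→(13.00, 4.00); distance from the point to it = 1.80 mm. The point is not inside any of the regions above, so it lies outside the cross-section (1.80 mm from the nearest boundary).

outside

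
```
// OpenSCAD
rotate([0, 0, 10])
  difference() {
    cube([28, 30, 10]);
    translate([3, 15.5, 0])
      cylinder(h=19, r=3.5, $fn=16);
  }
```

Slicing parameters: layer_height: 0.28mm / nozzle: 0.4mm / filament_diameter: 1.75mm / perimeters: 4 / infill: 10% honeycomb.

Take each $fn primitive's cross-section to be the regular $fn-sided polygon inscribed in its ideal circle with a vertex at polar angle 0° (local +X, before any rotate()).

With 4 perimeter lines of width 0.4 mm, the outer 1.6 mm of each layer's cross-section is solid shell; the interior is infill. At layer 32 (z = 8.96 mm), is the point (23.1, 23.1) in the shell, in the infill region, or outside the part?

At z = 8.96 mm: the cube (footprint 28×30) is included at this height; the r=3.5 cylinder at (3, 15.5) contributes a regular 16-gon of circumradius 3.5; Taking the first minus the rest: starting from the 28×30 cube, the r=3.5 cylinder at (3, 15.5) partially overlaps it — only the 36.44 mm² overlap (of its 37.50 mm²) is removed, clipping the outline — 1 connected region; (whole slice rotated 10° about Z — lengths, areas and connectivity unchanged). Overall, the cross-section is a single solid region. Undo the 10° rotation: the query point maps to (26.760, 18.738) in the un-rotated model frame. The nearest boundary edge runs (28.00, 30.00)→(28.00, 0.00); distance from the point to it = 1.24 mm. The point is inside the cross-section, 1.24 mm from the nearest boundary — within the 1.6 mm shell band (4 × 0.4).

shell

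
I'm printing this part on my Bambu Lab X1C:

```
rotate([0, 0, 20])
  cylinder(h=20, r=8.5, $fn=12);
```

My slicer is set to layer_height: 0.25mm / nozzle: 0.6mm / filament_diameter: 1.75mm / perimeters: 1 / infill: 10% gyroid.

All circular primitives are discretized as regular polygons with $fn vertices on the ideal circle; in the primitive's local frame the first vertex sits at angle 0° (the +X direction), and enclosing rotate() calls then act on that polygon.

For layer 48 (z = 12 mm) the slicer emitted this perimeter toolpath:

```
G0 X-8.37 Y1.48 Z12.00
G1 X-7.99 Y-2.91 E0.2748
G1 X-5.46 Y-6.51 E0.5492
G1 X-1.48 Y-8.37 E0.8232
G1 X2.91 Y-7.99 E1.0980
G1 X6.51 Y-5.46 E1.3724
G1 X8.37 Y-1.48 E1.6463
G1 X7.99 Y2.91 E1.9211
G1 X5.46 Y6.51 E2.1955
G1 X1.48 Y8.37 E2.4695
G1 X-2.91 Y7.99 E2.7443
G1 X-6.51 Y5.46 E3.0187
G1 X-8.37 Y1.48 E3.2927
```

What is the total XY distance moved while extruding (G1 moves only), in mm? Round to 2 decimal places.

52.80 mm

Sum the Euclidean lengths of each G1 segment: total = 52.80 mm.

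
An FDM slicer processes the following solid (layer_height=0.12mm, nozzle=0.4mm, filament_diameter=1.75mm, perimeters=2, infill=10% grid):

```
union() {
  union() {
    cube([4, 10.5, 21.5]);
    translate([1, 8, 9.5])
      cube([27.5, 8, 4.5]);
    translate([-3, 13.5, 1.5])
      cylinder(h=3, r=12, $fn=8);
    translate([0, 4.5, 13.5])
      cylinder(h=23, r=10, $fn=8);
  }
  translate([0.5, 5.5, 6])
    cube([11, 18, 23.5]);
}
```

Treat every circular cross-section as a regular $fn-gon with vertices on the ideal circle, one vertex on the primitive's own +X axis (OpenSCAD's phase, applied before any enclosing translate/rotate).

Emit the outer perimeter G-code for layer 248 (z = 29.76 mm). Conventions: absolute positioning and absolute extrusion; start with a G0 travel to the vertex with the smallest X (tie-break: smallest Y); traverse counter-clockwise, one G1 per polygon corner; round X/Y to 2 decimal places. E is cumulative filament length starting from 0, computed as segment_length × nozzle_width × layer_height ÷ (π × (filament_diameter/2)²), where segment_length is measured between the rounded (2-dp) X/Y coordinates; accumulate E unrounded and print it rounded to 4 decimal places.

At z = 29.76 mm: the cube is not intersected at this z (z outside [0, 21.5]); the cube at (1, 8) is absent (z outside [9.5, 14]); the cylinder at (-3, 13.5) is not intersected at this z (z outside [1.5, 4.5]); the r=10 cylinder at (0, 4.5) contributes a regular 8-gon of circumradius 10; Combining (union): only the r=10 cylinder at (0, 4.5) is present, so the union is just that shape — 1 connected region; the cube at (0.5, 5.5) is absent (z outside [6, 29.5]); Merging all regions: only that combined region is present, so the union is just that shape — 1 connected region. The outline is a single polygon with 8 vertices. Extrusion per mm of travel: 0.4 × 0.12 / (π × 0.875²) = 0.019956. Accumulating E over each segment gives final E = 1.2218.

G0 X-10.00 Y4.50 Z29.76
G1 X-7.07 Y-2.57 E0.1527
G1 X0.00 Y-5.50 E0.3055
G1 X7.07 Y-2.57 E0.4582
G1 X10.00 Y4.50 E0.6109
G1 X7.07 Y11.57 E0.7636
G1 X0.00 Y14.50 E0.9164
G1 X-7.07 Y11.57 E1.0691
G1 X-10.00 Y4.50 E1.2218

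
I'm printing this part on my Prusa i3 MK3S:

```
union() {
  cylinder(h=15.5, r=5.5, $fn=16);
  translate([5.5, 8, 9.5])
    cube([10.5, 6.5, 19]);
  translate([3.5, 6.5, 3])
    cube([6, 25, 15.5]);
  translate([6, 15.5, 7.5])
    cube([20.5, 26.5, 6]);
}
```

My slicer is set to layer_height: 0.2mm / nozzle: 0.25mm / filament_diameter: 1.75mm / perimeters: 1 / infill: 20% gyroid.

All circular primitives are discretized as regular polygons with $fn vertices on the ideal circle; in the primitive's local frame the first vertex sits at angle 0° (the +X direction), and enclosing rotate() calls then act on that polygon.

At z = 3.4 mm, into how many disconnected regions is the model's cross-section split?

At z = 3.4 mm: the r=5.5 cylinder contributes a regular 16-gon of circumradius 5.5; the cube at (5.5, 8) is absent (z outside [9.5, 28.5]); the cube at (3.5, 6.5) (footprint 6×25) is included at this height; the cube at (6, 15.5) does not reach this height (z outside [7.5, 13.5]); Merging all regions: the 2 present regions are separate (no shared area or edge), so areas and boundary lengths simply add and each stays a separate island — 2 connected regions. The result has 2 disconnected regions.

2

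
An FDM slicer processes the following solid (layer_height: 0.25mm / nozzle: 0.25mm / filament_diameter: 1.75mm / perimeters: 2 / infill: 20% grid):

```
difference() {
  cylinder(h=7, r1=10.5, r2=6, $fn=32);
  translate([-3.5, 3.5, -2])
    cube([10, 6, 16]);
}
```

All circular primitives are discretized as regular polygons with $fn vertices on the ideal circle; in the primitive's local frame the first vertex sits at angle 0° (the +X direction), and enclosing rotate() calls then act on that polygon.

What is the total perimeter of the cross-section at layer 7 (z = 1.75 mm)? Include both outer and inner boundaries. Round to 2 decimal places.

At z = 1.75 mm: the cone (r1=10.5→r2=6) has section circumradius 9.375 here — a regular 32-gon (perimeter = 2·32·9.375·sin(180°/32) = 58.81 mm); the cube at (-3.5, 3.5) is present — its section is the full 10×6 rectangle (perimeter 32.00 mm); Subtracting the remaining from the first: starting from the cone, the 10×6 cube at (-3.5, 3.5) partially overlaps it — only the 52.33 mm² overlap (of its 60.00 mm²) is removed, clipping the outline — boundary = 66.47 mm. Overall, the cross-section is a single solid region. Total boundary length (outer) = 66.47 mm.

66.47 mm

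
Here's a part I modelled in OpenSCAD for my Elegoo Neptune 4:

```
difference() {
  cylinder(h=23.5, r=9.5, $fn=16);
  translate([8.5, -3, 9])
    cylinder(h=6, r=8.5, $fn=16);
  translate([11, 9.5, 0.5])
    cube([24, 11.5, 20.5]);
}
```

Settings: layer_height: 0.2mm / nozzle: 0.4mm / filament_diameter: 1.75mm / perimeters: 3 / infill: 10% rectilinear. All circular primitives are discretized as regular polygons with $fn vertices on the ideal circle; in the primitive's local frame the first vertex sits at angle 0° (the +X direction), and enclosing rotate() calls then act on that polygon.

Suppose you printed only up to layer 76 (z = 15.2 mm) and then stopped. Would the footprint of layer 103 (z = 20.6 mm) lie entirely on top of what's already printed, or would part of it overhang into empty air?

Compare the two slices. At z = 15.2: the r=9.5 cylinder contributes a regular 16-gon of circumradius 9.5 (area = (16/2)·9.500²·sin(360°/16) = 276.30 mm²); the cylinder at (8.5, -3) is absent (z outside [9, 15]); the cube at (11, 9.5) (footprint 24×11.5) is included at this height (area 276.00 mm²); After the difference (first − rest): starting from the r=9.5 cylinder (276.30 mm²), the 24×11.5 cube at (11, 9.5) misses the remaining region (no effect) — area = 276.30 mm². At z = 20.6: the r=9.5 cylinder contributes a regular 16-gon of circumradius 9.5 (area = (16/2)·9.500²·sin(360°/16) = 276.30 mm²); the cylinder at (8.5, -3) is absent (z outside [9, 15]); the cube at (11, 9.5) is present — its section is the full 24×11.5 rectangle (area 276.00 mm²); After the difference (first − rest): starting from the r=9.5 cylinder (276.30 mm²), the 24×11.5 cube at (11, 9.5) misses the remaining region (no effect) — area = 276.30 mm². Checking containment: the cross-section at z = 20.6 is a subset of the cross-section at z = 15.2.

entirely on top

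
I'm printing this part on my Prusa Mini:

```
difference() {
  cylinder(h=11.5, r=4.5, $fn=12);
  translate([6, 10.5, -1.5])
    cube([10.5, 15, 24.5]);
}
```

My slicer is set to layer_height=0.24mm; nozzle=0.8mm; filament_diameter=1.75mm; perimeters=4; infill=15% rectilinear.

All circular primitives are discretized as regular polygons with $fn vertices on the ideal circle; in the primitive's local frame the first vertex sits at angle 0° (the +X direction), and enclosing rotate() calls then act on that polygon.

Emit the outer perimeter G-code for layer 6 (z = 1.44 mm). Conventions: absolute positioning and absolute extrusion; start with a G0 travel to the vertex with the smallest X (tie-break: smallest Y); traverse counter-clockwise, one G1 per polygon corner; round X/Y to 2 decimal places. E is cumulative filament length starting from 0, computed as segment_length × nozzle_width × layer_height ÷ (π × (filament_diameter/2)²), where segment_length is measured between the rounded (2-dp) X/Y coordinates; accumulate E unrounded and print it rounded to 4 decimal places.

G0 X-4.50 Y0.00 Z1.44
G1 X-3.90 Y-2.25 E0.1859
G1 X-2.25 Y-3.90 E0.3721
G1 X0.00 Y-4.50 E0.5580
G1 X2.25 Y-3.90 E0.7439
G1 X3.90 Y-2.25 E0.9302
G1 X4.50 Y0.00 E1.1161
G1 X3.90 Y2.25 E1.3019
G1 X2.25 Y3.90 E1.4882
G1 X0.00 Y4.50 E1.6741
G1 X-2.25 Y3.90 E1.8600
G1 X-3.90 Y2.25 E2.0462
G1 X-4.50 Y0.00 E2.2321

At z = 1.44 mm: the cylinder: section is a regular 12-gon, circumradius r=4.5; the 10.5×15 cube at (6, 10.5) contributes its full rectangle; After the difference (first − rest): starting from the r=4.5 cylinder, the 10.5×15 cube at (6, 10.5) misses the remaining region (no effect) — 1 connected region. The outline is a single polygon with 12 vertices. Extrusion per mm of travel: 0.8 × 0.24 / (π × 0.875²) = 0.079824. Accumulating E over each segment gives final E = 2.2321.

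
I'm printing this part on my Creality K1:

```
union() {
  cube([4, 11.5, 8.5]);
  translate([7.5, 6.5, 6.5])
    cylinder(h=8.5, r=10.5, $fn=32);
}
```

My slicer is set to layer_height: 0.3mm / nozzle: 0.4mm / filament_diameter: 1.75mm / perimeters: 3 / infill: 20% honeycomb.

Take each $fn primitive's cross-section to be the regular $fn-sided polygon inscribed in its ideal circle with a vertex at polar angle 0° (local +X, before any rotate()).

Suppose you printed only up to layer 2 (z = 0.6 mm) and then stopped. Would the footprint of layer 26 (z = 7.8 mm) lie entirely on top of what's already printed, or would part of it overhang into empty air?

Compare the two slices. At z = 0.6: the cube is present — its section is the full 4×11.5 rectangle (area 46.00 mm²); the cylinder at (7.5, 6.5) is absent (z outside [6.5, 15]); Taking the union: only the 4×11.5 cube is present, so the union is just that shape — area = 46.00 mm². At z = 7.8: the 4×11.5 cube contributes its full rectangle (area 46.00 mm²); the r=10.5 cylinder at (7.5, 6.5) gives a regular 32-gon of circumradius 10.5 (constant along its height) (area = (32/2)·10.500²·sin(360°/32) = 344.14 mm²); Taking the union: the 4×11.5 cube lies entirely inside the r=10.5 cylinder at (7.5, 6.5), so the union is just the r=10.5 cylinder at (7.5, 6.5) — area = 344.14 mm². Checking containment: at z = 7.8 the cross-section extends beyond the z = 0.6 cross-section by about 298.14 mm².

part overhangs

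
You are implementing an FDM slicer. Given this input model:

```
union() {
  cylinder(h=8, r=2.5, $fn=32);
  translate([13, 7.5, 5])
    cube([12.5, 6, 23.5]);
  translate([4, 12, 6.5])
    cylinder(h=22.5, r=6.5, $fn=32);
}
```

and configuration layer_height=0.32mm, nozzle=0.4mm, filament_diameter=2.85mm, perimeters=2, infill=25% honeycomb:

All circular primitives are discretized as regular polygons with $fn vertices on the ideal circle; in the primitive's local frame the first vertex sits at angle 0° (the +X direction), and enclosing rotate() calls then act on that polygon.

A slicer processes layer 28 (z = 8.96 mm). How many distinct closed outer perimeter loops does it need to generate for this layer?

2

At z = 8.96 mm: the cylinder is absent (z outside [0, 8]); the cube at (13, 7.5) (footprint 12.5×6) is included at this height; the cylinder at (4, 12): section is a regular 32-gon, circumradius r=6.5; Merging all regions: the 2 present regions are separate (no shared area or edge), so areas and boundary lengths simply add and each stays a separate island — 2 connected regions. The result has 2 disconnected regions.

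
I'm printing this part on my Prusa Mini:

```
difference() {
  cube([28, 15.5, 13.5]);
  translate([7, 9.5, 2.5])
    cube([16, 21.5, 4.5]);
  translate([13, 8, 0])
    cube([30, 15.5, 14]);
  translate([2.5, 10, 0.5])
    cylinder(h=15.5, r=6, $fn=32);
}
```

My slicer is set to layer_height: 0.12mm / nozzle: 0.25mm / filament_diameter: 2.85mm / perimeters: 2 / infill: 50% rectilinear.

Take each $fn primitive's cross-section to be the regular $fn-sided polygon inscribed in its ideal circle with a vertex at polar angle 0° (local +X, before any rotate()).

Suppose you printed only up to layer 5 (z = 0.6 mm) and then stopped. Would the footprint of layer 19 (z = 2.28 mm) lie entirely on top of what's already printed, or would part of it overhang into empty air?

entirely on top

Compare the two slices. At z = 0.6: the 28×15.5 cube contributes its full rectangle (area 434.00 mm²); the cube at (7, 9.5) does not reach this height (z outside [2.5, 7]); the 30×15.5 cube at (13, 8) contributes its full rectangle (area 465.00 mm²); the r=6 cylinder at (2.5, 10) contributes a regular 32-gon of circumradius 6 (area = (32/2)·6.000²·sin(360°/32) = 112.37 mm²); After the difference (first − rest): starting from the 28×15.5 cube (434.00 mm²), the 30×15.5 cube at (13, 8) partially overlaps it — only the 112.50 mm² overlap (of its 465.00 mm²) is removed, clipping the outline; the r=6 cylinder at (2.5, 10) partially overlaps it — only the 83.68 mm² overlap (of its 112.37 mm²) is removed, clipping the outline — area = 237.82 mm². At z = 2.28: the cube (footprint 28×15.5) is included at this height (area 434.00 mm²); the cube at (7, 9.5) does not reach this height (z outside [2.5, 7]); the cube at (13, 8) (footprint 30×15.5) is included at this height (area 465.00 mm²); the r=6 cylinder at (2.5, 10) contributes a regular 32-gon of circumradius 6 (area = (32/2)·6.000²·sin(360°/32) = 112.37 mm²); After the difference (first − rest): starting from the 28×15.5 cube (434.00 mm²), the 30×15.5 cube at (13, 8) partially overlaps it — only the 112.50 mm² overlap (of its 465.00 mm²) is removed, clipping the outline; the r=6 cylinder at (2.5, 10) partially overlaps it — only the 83.68 mm² overlap (of its 112.37 mm²) is removed, clipping the outline — area = 237.82 mm². Checking containment: the cross-section at z = 2.28 is a subset of the cross-section at z = 0.6.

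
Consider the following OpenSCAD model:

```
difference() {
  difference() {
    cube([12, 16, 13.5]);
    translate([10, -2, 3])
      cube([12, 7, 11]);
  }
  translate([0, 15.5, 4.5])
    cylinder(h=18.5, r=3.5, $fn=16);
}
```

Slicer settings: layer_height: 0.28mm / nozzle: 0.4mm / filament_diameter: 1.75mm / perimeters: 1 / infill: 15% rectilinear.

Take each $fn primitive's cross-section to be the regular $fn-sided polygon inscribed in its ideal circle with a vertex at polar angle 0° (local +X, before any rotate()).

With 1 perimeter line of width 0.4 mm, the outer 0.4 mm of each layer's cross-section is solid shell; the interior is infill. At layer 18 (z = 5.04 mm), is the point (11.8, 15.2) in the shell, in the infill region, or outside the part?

At z = 5.04 mm: the cube (footprint 12×16) is included at this height; the cube at (10, -2) (footprint 12×7) is included at this height; Subtracting the remaining from the first: starting from the 12×16 cube, the 12×7 cube at (10, -2) partially overlaps it — only the 10.00 mm² overlap (of its 84.00 mm²) is removed, clipping the outline — 1 connected region; the r=3.5 cylinder at (0, 15.5) contributes a regular 16-gon of circumradius 3.5; After the difference (first − rest): starting from that combined region, the r=3.5 cylinder at (0, 15.5) partially overlaps it — only the 11.10 mm² overlap (of its 37.50 mm²) is removed, clipping the outline — 1 connected region. Overall, the cross-section is a single solid region. The nearest boundary edge runs (12.00, 16.00)→(12.00, 5.00); distance from the point to it = 0.20 mm. The point is inside the cross-section, 0.20 mm from the nearest boundary — within the 0.4 mm shell band (1 × 0.4).

shell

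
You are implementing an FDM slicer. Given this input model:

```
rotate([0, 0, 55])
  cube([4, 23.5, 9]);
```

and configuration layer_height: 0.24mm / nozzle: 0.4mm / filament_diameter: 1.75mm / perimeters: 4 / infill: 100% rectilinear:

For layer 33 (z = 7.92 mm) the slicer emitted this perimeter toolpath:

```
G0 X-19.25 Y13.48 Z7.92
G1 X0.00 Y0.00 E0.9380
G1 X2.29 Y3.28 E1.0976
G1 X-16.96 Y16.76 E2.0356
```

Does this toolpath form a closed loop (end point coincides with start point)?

Start point (G0): (-19.25, 13.48). End point (last G1): the path does not return to the start — open.

no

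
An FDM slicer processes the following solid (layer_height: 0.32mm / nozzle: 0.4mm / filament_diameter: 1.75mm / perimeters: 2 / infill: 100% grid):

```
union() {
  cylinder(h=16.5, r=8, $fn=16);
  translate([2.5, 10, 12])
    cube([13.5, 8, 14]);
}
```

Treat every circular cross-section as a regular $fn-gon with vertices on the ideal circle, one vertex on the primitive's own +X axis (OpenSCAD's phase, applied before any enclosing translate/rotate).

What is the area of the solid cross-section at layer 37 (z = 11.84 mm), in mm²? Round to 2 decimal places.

195.93 mm²

At z = 11.84 mm: the r=8 cylinder contributes a regular 16-gon of circumradius 8 (area = (16/2)·8.000²·sin(360°/16) = 195.93 mm²); the cube at (2.5, 10) is absent (z outside [12, 26]); Combining (union): only the r=8 cylinder is present, so the union is just that shape — area = 195.93 mm². Overall, the cross-section is a single solid region. Net area = 195.93 mm².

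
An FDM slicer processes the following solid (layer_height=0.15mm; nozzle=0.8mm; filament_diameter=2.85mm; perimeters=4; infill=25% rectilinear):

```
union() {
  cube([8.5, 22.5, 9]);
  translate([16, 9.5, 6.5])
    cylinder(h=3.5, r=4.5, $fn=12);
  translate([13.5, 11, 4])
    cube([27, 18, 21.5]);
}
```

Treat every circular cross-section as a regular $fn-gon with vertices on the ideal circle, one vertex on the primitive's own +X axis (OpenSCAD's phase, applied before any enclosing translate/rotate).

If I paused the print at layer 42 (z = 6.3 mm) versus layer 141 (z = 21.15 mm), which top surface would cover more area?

layer 42 (z = 6.3 mm)

Layer 42 (z = 6.3): the cube (footprint 8.5×22.5) is included at this height (area 191.25 mm²); the cylinder at (16, 9.5) does not reach this height (z outside [6.5, 10]); the 27×18 cube at (13.5, 11) contributes its full rectangle (area 486.00 mm²); Taking the union: the 2 present regions are separate (no shared area or edge), so areas and boundary lengths simply add and each stays a separate island — area = 677.25 mm². So its area = 677.25 mm². Layer 141 (z = 21.15): the cube does not reach this height (z outside [0, 9]); the cylinder at (16, 9.5) is absent (z outside [6.5, 10]); the cube at (13.5, 11) (footprint 27×18) is included at this height (area 486.00 mm²); Taking the union: only the 27×18 cube at (13.5, 11) is present, so the union is just that shape — area = 486.00 mm². So its area = 486.00 mm². Layer 42 is larger (677.25 vs 486.00 mm²).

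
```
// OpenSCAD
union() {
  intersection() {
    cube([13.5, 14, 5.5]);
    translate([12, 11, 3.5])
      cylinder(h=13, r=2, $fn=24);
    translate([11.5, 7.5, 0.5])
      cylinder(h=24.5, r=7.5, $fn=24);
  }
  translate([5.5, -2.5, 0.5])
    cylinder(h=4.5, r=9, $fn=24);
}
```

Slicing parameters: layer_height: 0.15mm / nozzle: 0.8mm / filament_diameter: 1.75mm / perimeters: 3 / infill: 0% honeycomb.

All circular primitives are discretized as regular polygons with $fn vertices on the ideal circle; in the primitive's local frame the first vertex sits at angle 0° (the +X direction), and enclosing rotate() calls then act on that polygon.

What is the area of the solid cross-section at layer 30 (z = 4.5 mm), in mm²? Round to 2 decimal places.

263.12 mm²

At z = 4.5 mm: the 13.5×14 cube contributes its full rectangle (area 189.00 mm²); the r=2 cylinder at (12, 11) contributes a regular 24-gon of circumradius 2 (area = (24/2)·2.000²·sin(360°/24) = 12.42 mm²); the r=7.5 cylinder at (11.5, 7.5) gives a regular 24-gon of circumradius 7.5 (constant along its height) (area = (24/2)·7.500²·sin(360°/24) = 174.70 mm²); After intersecting: the r=2 cylinder at (12, 11) partially overlaps the 13.5×14 cube; clipping to the common part keeps 11.55 mm²; the running intersection lies inside the r=7.5 cylinder at (11.5, 7.5), so it is kept whole — area = 11.55 mm²; the r=9 cylinder at (5.5, -2.5) contributes a regular 24-gon of circumradius 9 (area = (24/2)·9.000²·sin(360°/24) = 251.57 mm²); Combining (union): the 2 present regions are separate (no shared area or edge), so areas and boundary lengths simply add and each stays a separate island — area = 263.12 mm². Overall, the cross-section has 2 separate islands. Net area = 263.12 mm².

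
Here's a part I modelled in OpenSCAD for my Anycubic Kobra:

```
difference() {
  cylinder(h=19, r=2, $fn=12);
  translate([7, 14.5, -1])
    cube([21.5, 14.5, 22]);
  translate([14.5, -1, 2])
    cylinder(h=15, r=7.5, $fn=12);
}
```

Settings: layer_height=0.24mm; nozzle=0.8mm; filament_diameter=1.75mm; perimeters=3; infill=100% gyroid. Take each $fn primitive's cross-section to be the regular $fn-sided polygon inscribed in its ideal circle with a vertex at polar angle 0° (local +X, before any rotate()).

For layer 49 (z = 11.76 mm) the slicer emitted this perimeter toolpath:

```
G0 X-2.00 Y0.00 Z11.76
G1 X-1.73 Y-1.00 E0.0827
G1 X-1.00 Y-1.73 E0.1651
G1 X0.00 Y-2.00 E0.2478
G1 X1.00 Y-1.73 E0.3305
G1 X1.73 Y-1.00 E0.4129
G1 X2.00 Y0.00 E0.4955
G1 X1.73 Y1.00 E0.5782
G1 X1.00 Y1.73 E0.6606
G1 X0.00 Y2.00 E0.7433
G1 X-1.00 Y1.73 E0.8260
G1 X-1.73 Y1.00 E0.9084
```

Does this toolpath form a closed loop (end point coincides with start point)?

Start point (G0): (-2.00, 0.00). End point (last G1): the path does not return to the start — open.

no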